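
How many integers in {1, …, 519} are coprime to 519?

Factor: 519 = 3 · 173.
φ(519) = (3−1) · (173−1) = 2 · 172 = 344.

344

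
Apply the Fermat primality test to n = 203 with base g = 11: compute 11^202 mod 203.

67

11^1 ≡ 11 (mod 203)
11^2 ≡ 11^2 = 121 ≡ 121 (mod 203)
11^4 ≡ 121^2 = 14641 ≡ 25 (mod 203)
11^8 ≡ 25^2 = 625 ≡ 16 (mod 203)
11^16 ≡ 16^2 = 256 ≡ 53 (mod 203)
11^32 ≡ 53^2 = 2809 ≡ 170 (mod 203)
11^64 ≡ 170^2 = 28900 ≡ 74 (mod 203)
11^128 ≡ 74^2 = 5476 ≡ 198 (mod 203)
202 = 128 + 64 + 8 + 2 in binary powers of 2.
So 11^202 ≡ 198 · 74 · 16 · 121 ≡ 67 (mod 203).
Since 67 ≠ 1, base 11 is a Fermat witness: 203 is composite.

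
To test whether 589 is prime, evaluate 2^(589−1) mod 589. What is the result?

2^1 ≡ 2 (mod 589)
2^2 ≡ 2^2 = 4 ≡ 4 (mod 589)
2^4 ≡ 4^2 = 16 ≡ 16 (mod 589)
2^8 ≡ 16^2 = 256 ≡ 256 (mod 589)
2^16 ≡ 256^2 = 65536 ≡ 157 (mod 589)
2^32 ≡ 157^2 = 24649 ≡ 500 (mod 589)
2^64 ≡ 500^2 = 250000 ≡ 264 (mod 589)
2^128 ≡ 264^2 = 69696 ≡ 194 (mod 589)
2^256 ≡ 194^2 = 37636 ≡ 529 (mod 589)
2^512 ≡ 529^2 = 279841 ≡ 66 (mod 589)
588 = 512 + 64 + 8 + 4 in binary powers of 2.
So 2^588 ≡ 66 · 264 · 256 · 16 ≡ 163 (mod 589).
Since 163 ≠ 1, base 2 is a Fermat witness: 589 is composite.

163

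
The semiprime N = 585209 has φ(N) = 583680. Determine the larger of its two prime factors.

φ(n) = (p−1)(q−1) = n − (p+q) + 1, so p + q = 585209 − 583680 + 1 = 1530.
p and q are the roots of t² − 1530t + 585209 = 0.
Discriminant: 1530² − 4·585209 = 2340900 − 2340836 = 64; √64 = 8.
q = (1530 − 8)/2 = 761, p = (1530 + 8)/2 = 769.
Check: 761 · 769 = 585209.

769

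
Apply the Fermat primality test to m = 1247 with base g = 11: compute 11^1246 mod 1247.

11^1 ≡ 11 (mod 1247)
11^2 ≡ 11^2 = 121 ≡ 121 (mod 1247)
11^4 ≡ 121^2 = 14641 ≡ 924 (mod 1247)
11^8 ≡ 924^2 = 853776 ≡ 828 (mod 1247)
11^16 ≡ 828^2 = 685584 ≡ 981 (mod 1247)
11^32 ≡ 981^2 = 962361 ≡ 924 (mod 1247)
11^64 ≡ 924^2 = 853776 ≡ 828 (mod 1247)
11^128 ≡ 828^2 = 685584 ≡ 981 (mod 1247)
11^256 ≡ 981^2 = 962361 ≡ 924 (mod 1247)
11^512 ≡ 924^2 = 853776 ≡ 828 (mod 1247)
11^1024 ≡ 828^2 = 685584 ≡ 981 (mod 1247)
1246 = 1024 + 128 + 64 + 16 + 8 + 4 + 2 in binary powers of 2.
So 11^1246 ≡ 981 · 981 · 828 · 981 · 828 · 924 · 121 ≡ 173 (mod 1247).
Since 173 ≠ 1, base 11 is a Fermat witness: 1247 is composite.

173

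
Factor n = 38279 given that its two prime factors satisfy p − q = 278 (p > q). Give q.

101

Since p = q + 278, we have 38279 = q(q + 278), so q² + 278q − 38279 = 0.
Discriminant: 278² + 4·38279 = 77284 + 153116 = 230400; √230400 = 480.
q = (−278 + 480)/2 = 101, and p = q + 278 = 379.
Check: 101 · 379 = 38279.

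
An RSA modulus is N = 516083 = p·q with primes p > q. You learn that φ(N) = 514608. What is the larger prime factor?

φ(n) = (p−1)(q−1) = n − (p+q) + 1, so p + q = 516083 − 514608 + 1 = 1476.
p and q are the roots of t² − 1476t + 516083 = 0.
Discriminant: 1476² − 4·516083 = 2178576 − 2064332 = 114244; √114244 = 338.
q = (1476 − 338)/2 = 569, p = (1476 + 338)/2 = 907.
Check: 569 · 907 = 516083.

907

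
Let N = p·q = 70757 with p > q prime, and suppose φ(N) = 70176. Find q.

173

φ(n) = (p−1)(q−1) = n − (p+q) + 1, so p + q = 70757 − 70176 + 1 = 582.
p and q are the roots of t² − 582t + 70757 = 0.
Discriminant: 582² − 4·70757 = 338724 − 283028 = 55696; √55696 = 236.
q = (582 − 236)/2 = 173, p = (582 + 236)/2 = 409.
Check: 173 · 409 = 70757.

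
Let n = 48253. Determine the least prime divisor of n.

48253 is odd.
Digit sum 22, not divisible by 3.
Ends in 3: not divisible by 5.
7: 48253 = 7·6893 + 2
11: 48253 = 11·4386 + 7
13: 48253 = 13·3711 + 10
17: 48253 = 17·2838 + 7
19: 48253 = 19·2539 + 12
23: 48253 = 23·2097 + 22
29: 48253 = 29·1663 + 26
31: 48253 = 31·1556 + 17
37: 48253 = 37·1304 + 5
41: 48253 = 41·1176 + 37
43: 48253 = 43·1122 + 7
47: 48253 = 47·1026 + 31
53: 48253 = 53·910 + 23
59: 48253 = 59·817 + 50
61: 48253 = 61·791 + 2
67: 48253 = 67·720 + 13
71: 48253 = 71·679 + 44
73: 48253 = 73·661

73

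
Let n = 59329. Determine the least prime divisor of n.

79

59329 is odd.
Digit sum 28, not divisible by 3.
Ends in 9: not divisible by 5.
7: 59329 = 7·8475 + 4
11: 59329 = 11·5393 + 6
13: 59329 = 13·4563 + 10
17: 59329 = 17·3489 + 16
19: 59329 = 19·3122 + 11
23: 59329 = 23·2579 + 12
29: 59329 = 29·2045 + 24
31: 59329 = 31·1913 + 26
37: 59329 = 37·1603 + 18
41: 59329 = 41·1447 + 2
43: 59329 = 43·1379 + 32
47: 59329 = 47·1262 + 15
53: 59329 = 53·1119 + 22
59: 59329 = 59·1005 + 34
61: 59329 = 61·972 + 37
67: 59329 = 67·885 + 34
71: 59329 = 71·835 + 44
73: 59329 = 73·812 + 53
79: 59329 = 79·751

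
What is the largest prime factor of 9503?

9503 = 13 · 731
731 = 17 · 43
43 is prime.
So 9503 = 13 · 17 · 43; the largest prime factor is 43.

43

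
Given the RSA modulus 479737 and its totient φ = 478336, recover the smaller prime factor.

φ(n) = (p−1)(q−1) = n − (p+q) + 1, so p + q = 479737 − 478336 + 1 = 1402.
p and q are the roots of t² − 1402t + 479737 = 0.
Discriminant: 1402² − 4·479737 = 1965604 − 1918948 = 46656; √46656 = 216.
q = (1402 − 216)/2 = 593, p = (1402 + 216)/2 = 809.
Check: 593 · 809 = 479737.

593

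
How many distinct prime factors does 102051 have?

102051 = 3^2 · 11339
11339 = 17 · 667
667 = 23 · 29
102051 = 3^2 · 17 · 23 · 29, which has 4 distinct prime factors.

4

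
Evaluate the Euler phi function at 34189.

Factor: 34189 = 179 · 191.
φ(34189) = (179−1) · (191−1) = 178 · 190 = 33820.

33820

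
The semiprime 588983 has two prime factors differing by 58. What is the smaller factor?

739

Since p = q + 58, we have 588983 = q(q + 58), so q² + 58q − 588983 = 0.
Discriminant: 58² + 4·588983 = 3364 + 2355932 = 2359296; √2359296 = 1536.
q = (−58 + 1536)/2 = 739, and p = q + 58 = 797.
Check: 739 · 797 = 588983.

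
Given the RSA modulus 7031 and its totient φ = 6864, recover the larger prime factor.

89

φ(n) = (p−1)(q−1) = n − (p+q) + 1, so p + q = 7031 − 6864 + 1 = 168.
p and q are the roots of t² − 168t + 7031 = 0.
Discriminant: 168² − 4·7031 = 28224 − 28124 = 100; √100 = 10.
q = (168 − 10)/2 = 79, p = (168 + 10)/2 = 89.
Check: 79 · 89 = 7031.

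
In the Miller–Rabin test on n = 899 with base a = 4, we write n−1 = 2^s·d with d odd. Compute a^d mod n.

845

899 − 1 = 898 = 2^1 · 449, so d = 449.
4^1 ≡ 4 (mod 899)
4^2 ≡ 4^2 = 16 ≡ 16 (mod 899)
4^4 ≡ 16^2 = 256 ≡ 256 (mod 899)
4^8 ≡ 256^2 = 65536 ≡ 808 (mod 899)
4^16 ≡ 808^2 = 652864 ≡ 190 (mod 899)
4^32 ≡ 190^2 = 36100 ≡ 140 (mod 899)
4^64 ≡ 140^2 = 19600 ≡ 721 (mod 899)
4^128 ≡ 721^2 = 519841 ≡ 219 (mod 899)
4^256 ≡ 219^2 = 47961 ≡ 314 (mod 899)
449 = 256 + 128 + 64 + 1 in binary powers of 2.
So 4^449 ≡ 314 · 219 · 721 · 4 ≡ 845 (mod 899).
Squaring chain: 845; never reaches −1, so base 4 is a Miller–Rabin witness that 899 is composite.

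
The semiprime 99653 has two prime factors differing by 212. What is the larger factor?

Since p = q + 212, we have 99653 = q(q + 212), so q² + 212q − 99653 = 0.
Discriminant: 212² + 4·99653 = 44944 + 398612 = 443556; √443556 = 666.
q = (−212 + 666)/2 = 227, and p = q + 212 = 439.
Check: 227 · 439 = 99653.

439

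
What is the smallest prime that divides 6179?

6179 is odd.
Digit sum 23, not divisible by 3.
Ends in 9: not divisible by 5.
7: 6179 = 7·882 + 5
11: 6179 = 11·561 + 8
13: 6179 = 13·475 + 4
17: 6179 = 17·363 + 8
19: 6179 = 19·325 + 4
23: 6179 = 23·268 + 15
29: 6179 = 29·213 + 2
31: 6179 = 31·199 + 10
37: 6179 = 37·167

37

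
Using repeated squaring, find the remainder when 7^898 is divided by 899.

484

7^1 ≡ 7 (mod 899)
7^2 ≡ 7^2 = 49 ≡ 49 (mod 899)
7^4 ≡ 49^2 = 2401 ≡ 603 (mod 899)
7^8 ≡ 603^2 = 363609 ≡ 413 (mod 899)
7^16 ≡ 413^2 = 170569 ≡ 658 (mod 899)
7^32 ≡ 658^2 = 432964 ≡ 545 (mod 899)
7^64 ≡ 545^2 = 297025 ≡ 355 (mod 899)
7^128 ≡ 355^2 = 126025 ≡ 165 (mod 899)
7^256 ≡ 165^2 = 27225 ≡ 255 (mod 899)
7^512 ≡ 255^2 = 65025 ≡ 297 (mod 899)
898 = 512 + 256 + 128 + 2 in binary powers of 2.
So 7^898 ≡ 297 · 255 · 165 · 49 ≡ 484 (mod 899).
Since 484 ≠ 1, base 7 is a Fermat witness: 899 is composite.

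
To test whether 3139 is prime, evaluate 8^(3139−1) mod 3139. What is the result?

8^1 ≡ 8 (mod 3139)
8^2 ≡ 8^2 = 64 ≡ 64 (mod 3139)
8^4 ≡ 64^2 = 4096 ≡ 957 (mod 3139)
8^8 ≡ 957^2 = 915849 ≡ 2400 (mod 3139)
8^16 ≡ 2400^2 = 5760000 ≡ 3074 (mod 3139)
8^32 ≡ 3074^2 = 9449476 ≡ 1086 (mod 3139)
8^64 ≡ 1086^2 = 1179396 ≡ 2271 (mod 3139)
8^128 ≡ 2271^2 = 5157441 ≡ 64 (mod 3139)
8^256 ≡ 64^2 = 4096 ≡ 957 (mod 3139)
8^512 ≡ 957^2 = 915849 ≡ 2400 (mod 3139)
8^1024 ≡ 2400^2 = 5760000 ≡ 3074 (mod 3139)
8^2048 ≡ 3074^2 = 9449476 ≡ 1086 (mod 3139)
3138 = 2048 + 1024 + 64 + 2 in binary powers of 2.
So 8^3138 ≡ 1086 · 3074 · 2271 · 64 ≡ 1096 (mod 3139).
Since 1096 ≠ 1, base 8 is a Fermat witness: 3139 is composite.

1096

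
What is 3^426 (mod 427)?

3^1 ≡ 3 (mod 427)
3^2 ≡ 3^2 = 9 ≡ 9 (mod 427)
3^4 ≡ 9^2 = 81 ≡ 81 (mod 427)
3^8 ≡ 81^2 = 6561 ≡ 156 (mod 427)
3^16 ≡ 156^2 = 24336 ≡ 424 (mod 427)
3^32 ≡ 424^2 = 179776 ≡ 9 (mod 427)
3^64 ≡ 9^2 = 81 ≡ 81 (mod 427)
3^128 ≡ 81^2 = 6561 ≡ 156 (mod 427)
3^256 ≡ 156^2 = 24336 ≡ 424 (mod 427)
426 = 256 + 128 + 32 + 8 + 2 in binary powers of 2.
So 3^426 ≡ 424 · 156 · 9 · 156 · 9 ≡ 302 (mod 427).
Since 302 ≠ 1, base 3 is a Fermat witness: 427 is composite.

302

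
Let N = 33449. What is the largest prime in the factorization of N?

83

33449 = 13 · 2573
2573 = 31 · 83
83 is prime.
So 33449 = 13 · 31 · 83; the largest prime factor is 83.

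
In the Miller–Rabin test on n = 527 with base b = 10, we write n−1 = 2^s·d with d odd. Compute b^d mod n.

107

527 − 1 = 526 = 2^1 · 263, so d = 263.
10^1 ≡ 10 (mod 527)
10^2 ≡ 10^2 = 100 ≡ 100 (mod 527)
10^4 ≡ 100^2 = 10000 ≡ 514 (mod 527)
10^8 ≡ 514^2 = 264196 ≡ 169 (mod 527)
10^16 ≡ 169^2 = 28561 ≡ 103 (mod 527)
10^32 ≡ 103^2 = 10609 ≡ 69 (mod 527)
10^64 ≡ 69^2 = 4761 ≡ 18 (mod 527)
10^128 ≡ 18^2 = 324 ≡ 324 (mod 527)
10^256 ≡ 324^2 = 104976 ≡ 103 (mod 527)
263 = 256 + 4 + 2 + 1 in binary powers of 2.
So 10^263 ≡ 103 · 514 · 100 · 10 ≡ 107 (mod 527).
Squaring chain: 107; never reaches −1, so base 10 is a Miller–Rabin witness that 527 is composite.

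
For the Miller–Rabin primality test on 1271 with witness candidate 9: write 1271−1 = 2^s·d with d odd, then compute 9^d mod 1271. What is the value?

893

1271 − 1 = 1270 = 2^1 · 635, so d = 635.
9^1 ≡ 9 (mod 1271)
9^2 ≡ 9^2 = 81 ≡ 81 (mod 1271)
9^4 ≡ 81^2 = 6561 ≡ 206 (mod 1271)
9^8 ≡ 206^2 = 42436 ≡ 493 (mod 1271)
9^16 ≡ 493^2 = 243049 ≡ 288 (mod 1271)
9^32 ≡ 288^2 = 82944 ≡ 329 (mod 1271)
9^64 ≡ 329^2 = 108241 ≡ 206 (mod 1271)
9^128 ≡ 206^2 = 42436 ≡ 493 (mod 1271)
9^256 ≡ 493^2 = 243049 ≡ 288 (mod 1271)
9^512 ≡ 288^2 = 82944 ≡ 329 (mod 1271)
635 = 512 + 64 + 32 + 16 + 8 + 2 + 1 in binary powers of 2.
So 9^635 ≡ 329 · 206 · 329 · 288 · 493 · 81 · 9 ≡ 893 (mod 1271).
Squaring chain: 893; never reaches −1, so base 9 is a Miller–Rabin witness that 1271 is composite.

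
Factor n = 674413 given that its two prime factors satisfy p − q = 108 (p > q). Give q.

769

Since p = q + 108, we have 674413 = q(q + 108), so q² + 108q − 674413 = 0.
Discriminant: 108² + 4·674413 = 11664 + 2697652 = 2709316; √2709316 = 1646.
q = (−108 + 1646)/2 = 769, and p = q + 108 = 877.
Check: 769 · 877 = 674413.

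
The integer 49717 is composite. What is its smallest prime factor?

83

49717 is odd.
Digit sum 28, not divisible by 3.
Ends in 7: not divisible by 5.
7: 49717 = 7·7102 + 3
11: 49717 = 11·4519 + 8
13: 49717 = 13·3824 + 5
17: 49717 = 17·2924 + 9
19: 49717 = 19·2616 + 13
23: 49717 = 23·2161 + 14
29: 49717 = 29·1714 + 11
31: 49717 = 31·1603 + 24
37: 49717 = 37·1343 + 26
41: 49717 = 41·1212 + 25
43: 49717 = 43·1156 + 9
47: 49717 = 47·1057 + 38
53: 49717 = 53·938 + 3
59: 49717 = 59·842 + 39
61: 49717 = 61·815 + 2
67: 49717 = 67·742 + 3
71: 49717 = 71·700 + 17
73: 49717 = 73·681 + 4
79: 49717 = 79·629 + 26
83: 49717 = 83·599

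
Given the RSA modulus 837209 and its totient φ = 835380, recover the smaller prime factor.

911

φ(n) = (p−1)(q−1) = n − (p+q) + 1, so p + q = 837209 − 835380 + 1 = 1830.
p and q are the roots of t² − 1830t + 837209 = 0.
Discriminant: 1830² − 4·837209 = 3348900 − 3348836 = 64; √64 = 8.
q = (1830 − 8)/2 = 911, p = (1830 + 8)/2 = 919.
Check: 911 · 919 = 837209.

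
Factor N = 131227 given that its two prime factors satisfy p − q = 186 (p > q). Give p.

467

Since p = q + 186, we have 131227 = q(q + 186), so q² + 186q − 131227 = 0.
Discriminant: 186² + 4·131227 = 34596 + 524908 = 559504; √559504 = 748.
q = (−186 + 748)/2 = 281, and p = q + 186 = 467.
Check: 281 · 467 = 131227.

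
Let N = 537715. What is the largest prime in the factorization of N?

61

537715 = 5 · 107543
107543 = 41 · 2623
2623 = 43 · 61
61 is prime.
So 537715 = 5 · 41 · 43 · 61; the largest prime factor is 61.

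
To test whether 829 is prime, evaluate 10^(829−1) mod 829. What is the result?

10^1 ≡ 10 (mod 829)
10^2 ≡ 10^2 = 100 ≡ 100 (mod 829)
10^4 ≡ 100^2 = 10000 ≡ 52 (mod 829)
10^8 ≡ 52^2 = 2704 ≡ 217 (mod 829)
10^16 ≡ 217^2 = 47089 ≡ 665 (mod 829)
10^32 ≡ 665^2 = 442225 ≡ 368 (mod 829)
10^64 ≡ 368^2 = 135424 ≡ 297 (mod 829)
10^128 ≡ 297^2 = 88209 ≡ 335 (mod 829)
10^256 ≡ 335^2 = 112225 ≡ 310 (mod 829)
10^512 ≡ 310^2 = 96100 ≡ 765 (mod 829)
828 = 512 + 256 + 32 + 16 + 8 + 4 in binary powers of 2.
So 10^828 ≡ 765 · 310 · 368 · 665 · 217 · 52 ≡ 1 (mod 829).
Since the result is 1, base 10 gives no evidence that 829 is composite.

1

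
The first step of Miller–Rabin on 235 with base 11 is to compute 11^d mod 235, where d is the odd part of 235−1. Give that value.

235 − 1 = 234 = 2^1 · 117, so d = 117.
11^1 ≡ 11 (mod 235)
11^2 ≡ 11^2 = 121 ≡ 121 (mod 235)
11^4 ≡ 121^2 = 14641 ≡ 71 (mod 235)
11^8 ≡ 71^2 = 5041 ≡ 106 (mod 235)
11^16 ≡ 106^2 = 11236 ≡ 191 (mod 235)
11^32 ≡ 191^2 = 36481 ≡ 56 (mod 235)
11^64 ≡ 56^2 = 3136 ≡ 81 (mod 235)
117 = 64 + 32 + 16 + 4 + 1 in binary powers of 2.
So 11^117 ≡ 81 · 56 · 191 · 71 · 11 ≡ 161 (mod 235).
Squaring chain: 161; never reaches −1, so base 11 is a Miller–Rabin witness that 235 is composite.

161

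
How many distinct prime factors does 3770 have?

4

3770 = 2 · 1885
1885 = 5 · 377
377 = 13 · 29
3770 = 2 · 5 · 13 · 29, which has 4 distinct prime factors.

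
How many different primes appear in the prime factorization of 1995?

4

1995 = 3 · 665
665 = 5 · 133
133 = 7 · 19
1995 = 3 · 5 · 7 · 19, which has 4 distinct prime factors.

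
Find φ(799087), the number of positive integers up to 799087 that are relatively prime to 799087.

763680

Factor: 799087 = 31 · 149 · 173.
φ(799087) = (31−1) · (149−1) · (173−1) = 30 · 148 · 172 = 763680.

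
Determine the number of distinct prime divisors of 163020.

163020 = 2^2 · 40755
40755 = 3 · 13585
13585 = 5 · 2717
2717 = 11 · 247
247 = 13 · 19
163020 = 2^2 · 3 · 5 · 11 · 13 · 19, which has 6 distinct prime factors.

6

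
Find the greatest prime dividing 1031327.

1031327 = 11 · 93757
93757 = 29 · 3233
3233 = 53 · 61
61 is prime.
So 1031327 = 11 · 29 · 53 · 61; the largest prime factor is 61.

61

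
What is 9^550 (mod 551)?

9^1 ≡ 9 (mod 551)
9^2 ≡ 9^2 = 81 ≡ 81 (mod 551)
9^4 ≡ 81^2 = 6561 ≡ 500 (mod 551)
9^8 ≡ 500^2 = 250000 ≡ 397 (mod 551)
9^16 ≡ 397^2 = 157609 ≡ 23 (mod 551)
9^32 ≡ 23^2 = 529 ≡ 529 (mod 551)
9^64 ≡ 529^2 = 279841 ≡ 484 (mod 551)
9^128 ≡ 484^2 = 234256 ≡ 81 (mod 551)
9^256 ≡ 81^2 = 6561 ≡ 500 (mod 551)
9^512 ≡ 500^2 = 250000 ≡ 397 (mod 551)
550 = 512 + 32 + 4 + 2 in binary powers of 2.
So 9^550 ≡ 397 · 529 · 500 · 81 ≡ 123 (mod 551).
Since 123 ≠ 1, base 9 is a Fermat witness: 551 is composite.

123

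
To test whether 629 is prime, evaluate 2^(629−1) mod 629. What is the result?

2^1 ≡ 2 (mod 629)
2^2 ≡ 2^2 = 4 ≡ 4 (mod 629)
2^4 ≡ 4^2 = 16 ≡ 16 (mod 629)
2^8 ≡ 16^2 = 256 ≡ 256 (mod 629)
2^16 ≡ 256^2 = 65536 ≡ 120 (mod 629)
2^32 ≡ 120^2 = 14400 ≡ 562 (mod 629)
2^64 ≡ 562^2 = 315844 ≡ 86 (mod 629)
2^128 ≡ 86^2 = 7396 ≡ 477 (mod 629)
2^256 ≡ 477^2 = 227529 ≡ 460 (mod 629)
2^512 ≡ 460^2 = 211600 ≡ 256 (mod 629)
628 = 512 + 64 + 32 + 16 + 4 in binary powers of 2.
So 2^628 ≡ 256 · 86 · 562 · 120 · 16 ≡ 305 (mod 629).
Since 305 ≠ 1, base 2 is a Fermat witness: 629 is composite.

305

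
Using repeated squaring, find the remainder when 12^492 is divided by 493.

378

12^1 ≡ 12 (mod 493)
12^2 ≡ 12^2 = 144 ≡ 144 (mod 493)
12^4 ≡ 144^2 = 20736 ≡ 30 (mod 493)
12^8 ≡ 30^2 = 900 ≡ 407 (mod 493)
12^16 ≡ 407^2 = 165649 ≡ 1 (mod 493)
12^32 ≡ 1^2 = 1 ≡ 1 (mod 493)
12^64 ≡ 1^2 = 1 ≡ 1 (mod 493)
12^128 ≡ 1^2 = 1 ≡ 1 (mod 493)
12^256 ≡ 1^2 = 1 ≡ 1 (mod 493)
492 = 256 + 128 + 64 + 32 + 8 + 4 in binary powers of 2.
So 12^492 ≡ 1 · 1 · 1 · 1 · 407 · 30 ≡ 378 (mod 493).
Since 378 ≠ 1, base 12 is a Fermat witness: 493 is composite.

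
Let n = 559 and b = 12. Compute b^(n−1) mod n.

183

12^1 ≡ 12 (mod 559)
12^2 ≡ 12^2 = 144 ≡ 144 (mod 559)
12^4 ≡ 144^2 = 20736 ≡ 53 (mod 559)
12^8 ≡ 53^2 = 2809 ≡ 14 (mod 559)
12^16 ≡ 14^2 = 196 ≡ 196 (mod 559)
12^32 ≡ 196^2 = 38416 ≡ 404 (mod 559)
12^64 ≡ 404^2 = 163216 ≡ 547 (mod 559)
12^128 ≡ 547^2 = 299209 ≡ 144 (mod 559)
12^256 ≡ 144^2 = 20736 ≡ 53 (mod 559)
12^512 ≡ 53^2 = 2809 ≡ 14 (mod 559)
558 = 512 + 32 + 8 + 4 + 2 in binary powers of 2.
So 12^558 ≡ 14 · 404 · 14 · 53 · 144 ≡ 183 (mod 559).
Since 183 ≠ 1, base 12 is a Fermat witness: 559 is composite.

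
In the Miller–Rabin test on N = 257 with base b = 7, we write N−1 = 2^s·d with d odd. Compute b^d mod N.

7

257 − 1 = 256 = 2^8 · 1, so d = 1.
7^1 ≡ 7 (mod 257)
1 = 1 in binary powers of 2.
So 7^1 ≡ 7 ≡ 7 (mod 257).
Squaring chain: 7 → 49 → 88 → 34 → 128 → 193 → 241 → 256; reaches −1, so base 7 does not prove 257 composite.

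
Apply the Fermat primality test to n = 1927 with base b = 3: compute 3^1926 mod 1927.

237

3^1 ≡ 3 (mod 1927)
3^2 ≡ 3^2 = 9 ≡ 9 (mod 1927)
3^4 ≡ 9^2 = 81 ≡ 81 (mod 1927)
3^8 ≡ 81^2 = 6561 ≡ 780 (mod 1927)
3^16 ≡ 780^2 = 608400 ≡ 1395 (mod 1927)
3^32 ≡ 1395^2 = 1946025 ≡ 1682 (mod 1927)
3^64 ≡ 1682^2 = 2829124 ≡ 288 (mod 1927)
3^128 ≡ 288^2 = 82944 ≡ 83 (mod 1927)
3^256 ≡ 83^2 = 6889 ≡ 1108 (mod 1927)
3^512 ≡ 1108^2 = 1227664 ≡ 165 (mod 1927)
3^1024 ≡ 165^2 = 27225 ≡ 247 (mod 1927)
1926 = 1024 + 512 + 256 + 128 + 4 + 2 in binary powers of 2.
So 3^1926 ≡ 247 · 165 · 1108 · 83 · 81 · 9 ≡ 237 (mod 1927).
Since 237 ≠ 1, base 3 is a Fermat witness: 1927 is composite.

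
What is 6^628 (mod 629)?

38

6^1 ≡ 6 (mod 629)
6^2 ≡ 6^2 = 36 ≡ 36 (mod 629)
6^4 ≡ 36^2 = 1296 ≡ 38 (mod 629)
6^8 ≡ 38^2 = 1444 ≡ 186 (mod 629)
6^16 ≡ 186^2 = 34596 ≡ 1 (mod 629)
6^32 ≡ 1^2 = 1 ≡ 1 (mod 629)
6^64 ≡ 1^2 = 1 ≡ 1 (mod 629)
6^128 ≡ 1^2 = 1 ≡ 1 (mod 629)
6^256 ≡ 1^2 = 1 ≡ 1 (mod 629)
6^512 ≡ 1^2 = 1 ≡ 1 (mod 629)
628 = 512 + 64 + 32 + 16 + 4 in binary powers of 2.
So 6^628 ≡ 1 · 1 · 1 · 1 · 38 ≡ 38 (mod 629).
Since 38 ≠ 1, base 6 is a Fermat witness: 629 is composite.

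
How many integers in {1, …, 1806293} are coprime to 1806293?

Factor: 1806293 = 53 · 173 · 197.
φ(1806293) = (53−1) · (173−1) · (197−1) = 52 · 172 · 196 = 1753024.

1753024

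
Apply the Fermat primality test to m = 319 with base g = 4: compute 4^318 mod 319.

4^1 ≡ 4 (mod 319)
4^2 ≡ 4^2 = 16 ≡ 16 (mod 319)
4^4 ≡ 16^2 = 256 ≡ 256 (mod 319)
4^8 ≡ 256^2 = 65536 ≡ 141 (mod 319)
4^16 ≡ 141^2 = 19881 ≡ 103 (mod 319)
4^32 ≡ 103^2 = 10609 ≡ 82 (mod 319)
4^64 ≡ 82^2 = 6724 ≡ 25 (mod 319)
4^128 ≡ 25^2 = 625 ≡ 306 (mod 319)
4^256 ≡ 306^2 = 93636 ≡ 169 (mod 319)
318 = 256 + 32 + 16 + 8 + 4 + 2 in binary powers of 2.
So 4^318 ≡ 169 · 82 · 103 · 141 · 256 · 16 ≡ 284 (mod 319).
Since 284 ≠ 1, base 4 is a Fermat witness: 319 is composite.

284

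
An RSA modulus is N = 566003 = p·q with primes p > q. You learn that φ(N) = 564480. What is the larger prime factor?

883

φ(n) = (p−1)(q−1) = n − (p+q) + 1, so p + q = 566003 − 564480 + 1 = 1524.
p and q are the roots of t² − 1524t + 566003 = 0.
Discriminant: 1524² − 4·566003 = 2322576 − 2264012 = 58564; √58564 = 242.
q = (1524 − 242)/2 = 641, p = (1524 + 242)/2 = 883.
Check: 641 · 883 = 566003.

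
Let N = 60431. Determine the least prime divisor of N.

7

60431 is odd.
Digit sum 14, not divisible by 3.
Ends in 1: not divisible by 5.
7: 60431 = 7·8633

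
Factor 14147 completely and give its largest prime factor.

47

14147 = 7 · 2021
2021 = 43 · 47
47 is prime.
So 14147 = 7 · 43 · 47; the largest prime factor is 47.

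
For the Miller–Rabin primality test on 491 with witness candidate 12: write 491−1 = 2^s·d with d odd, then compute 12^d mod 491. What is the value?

491 − 1 = 490 = 2^1 · 245, so d = 245.
12^1 ≡ 12 (mod 491)
12^2 ≡ 12^2 = 144 ≡ 144 (mod 491)
12^4 ≡ 144^2 = 20736 ≡ 114 (mod 491)
12^8 ≡ 114^2 = 12996 ≡ 230 (mod 491)
12^16 ≡ 230^2 = 52900 ≡ 363 (mod 491)
12^32 ≡ 363^2 = 131769 ≡ 181 (mod 491)
12^64 ≡ 181^2 = 32761 ≡ 355 (mod 491)
12^128 ≡ 355^2 = 126025 ≡ 329 (mod 491)
245 = 128 + 64 + 32 + 16 + 4 + 1 in binary powers of 2.
So 12^245 ≡ 329 · 355 · 181 · 363 · 114 · 12 ≡ 1 (mod 491).
Since 12^d ≡ 1 (mod 491), base 12 does not prove 491 composite.

1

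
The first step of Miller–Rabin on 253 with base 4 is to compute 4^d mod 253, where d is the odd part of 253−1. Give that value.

253 − 1 = 252 = 2^2 · 63, so d = 63.
4^1 ≡ 4 (mod 253)
4^2 ≡ 4^2 = 16 ≡ 16 (mod 253)
4^4 ≡ 16^2 = 256 ≡ 3 (mod 253)
4^8 ≡ 3^2 = 9 ≡ 9 (mod 253)
4^16 ≡ 9^2 = 81 ≡ 81 (mod 253)
4^32 ≡ 81^2 = 6561 ≡ 236 (mod 253)
63 = 32 + 16 + 8 + 4 + 2 + 1 in binary powers of 2.
So 4^63 ≡ 236 · 81 · 9 · 3 · 16 · 4 ≡ 9 (mod 253).
Squaring chain: 9 → 81; never reaches −1, so base 4 is a Miller–Rabin witness that 253 is composite.

9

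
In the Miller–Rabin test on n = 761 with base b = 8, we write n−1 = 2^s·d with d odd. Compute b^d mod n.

39

761 − 1 = 760 = 2^3 · 95, so d = 95.
8^1 ≡ 8 (mod 761)
8^2 ≡ 8^2 = 64 ≡ 64 (mod 761)
8^4 ≡ 64^2 = 4096 ≡ 291 (mod 761)
8^8 ≡ 291^2 = 84681 ≡ 210 (mod 761)
8^16 ≡ 210^2 = 44100 ≡ 723 (mod 761)
8^32 ≡ 723^2 = 522729 ≡ 683 (mod 761)
8^64 ≡ 683^2 = 466489 ≡ 757 (mod 761)
95 = 64 + 16 + 8 + 4 + 2 + 1 in binary powers of 2.
So 8^95 ≡ 757 · 723 · 210 · 291 · 64 · 8 ≡ 39 (mod 761).
Squaring chain: 39 → 760 → 1; reaches −1, so base 8 does not prove 761 composite.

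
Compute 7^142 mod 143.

82

7^1 ≡ 7 (mod 143)
7^2 ≡ 7^2 = 49 ≡ 49 (mod 143)
7^4 ≡ 49^2 = 2401 ≡ 113 (mod 143)
7^8 ≡ 113^2 = 12769 ≡ 42 (mod 143)
7^16 ≡ 42^2 = 1764 ≡ 48 (mod 143)
7^32 ≡ 48^2 = 2304 ≡ 16 (mod 143)
7^64 ≡ 16^2 = 256 ≡ 113 (mod 143)
7^128 ≡ 113^2 = 12769 ≡ 42 (mod 143)
142 = 128 + 8 + 4 + 2 in binary powers of 2.
So 7^142 ≡ 42 · 42 · 113 · 49 ≡ 82 (mod 143).
Since 82 ≠ 1, base 7 is a Fermat witness: 143 is composite.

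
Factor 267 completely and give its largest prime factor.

267 = 3 · 89
89 is prime.
So 267 = 3 · 89; the largest prime factor is 89.

89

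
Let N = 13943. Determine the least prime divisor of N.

73

13943 is odd.
Digit sum 20, not divisible by 3.
Ends in 3: not divisible by 5.
7: 13943 = 7·1991 + 6
11: 13943 = 11·1267 + 6
13: 13943 = 13·1072 + 7
17: 13943 = 17·820 + 3
19: 13943 = 19·733 + 16
23: 13943 = 23·606 + 5
29: 13943 = 29·480 + 23
31: 13943 = 31·449 + 24
37: 13943 = 37·376 + 31
41: 13943 = 41·340 + 3
43: 13943 = 43·324 + 11
47: 13943 = 47·296 + 31
53: 13943 = 53·263 + 4
59: 13943 = 59·236 + 19
61: 13943 = 61·228 + 35
67: 13943 = 67·208 + 7
71: 13943 = 71·196 + 27
73: 13943 = 73·191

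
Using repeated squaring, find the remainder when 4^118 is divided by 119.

67

4^1 ≡ 4 (mod 119)
4^2 ≡ 4^2 = 16 ≡ 16 (mod 119)
4^4 ≡ 16^2 = 256 ≡ 18 (mod 119)
4^8 ≡ 18^2 = 324 ≡ 86 (mod 119)
4^16 ≡ 86^2 = 7396 ≡ 18 (mod 119)
4^32 ≡ 18^2 = 324 ≡ 86 (mod 119)
4^64 ≡ 86^2 = 7396 ≡ 18 (mod 119)
118 = 64 + 32 + 16 + 4 + 2 in binary powers of 2.
So 4^118 ≡ 18 · 86 · 18 · 18 · 16 ≡ 67 (mod 119).
Since 67 ≠ 1, base 4 is a Fermat witness: 119 is composite.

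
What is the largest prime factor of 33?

33 = 3 · 11
11 is prime.
So 33 = 3 · 11; the largest prime factor is 11.

11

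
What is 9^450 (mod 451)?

122

9^1 ≡ 9 (mod 451)
9^2 ≡ 9^2 = 81 ≡ 81 (mod 451)
9^4 ≡ 81^2 = 6561 ≡ 247 (mod 451)
9^8 ≡ 247^2 = 61009 ≡ 124 (mod 451)
9^16 ≡ 124^2 = 15376 ≡ 42 (mod 451)
9^32 ≡ 42^2 = 1764 ≡ 411 (mod 451)
9^64 ≡ 411^2 = 168921 ≡ 247 (mod 451)
9^128 ≡ 247^2 = 61009 ≡ 124 (mod 451)
9^256 ≡ 124^2 = 15376 ≡ 42 (mod 451)
450 = 256 + 128 + 64 + 2 in binary powers of 2.
So 9^450 ≡ 42 · 124 · 247 · 81 ≡ 122 (mod 451).
Since 122 ≠ 1, base 9 is a Fermat witness: 451 is composite.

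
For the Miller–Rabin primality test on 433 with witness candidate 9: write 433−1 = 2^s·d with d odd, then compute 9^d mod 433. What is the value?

1

433 − 1 = 432 = 2^4 · 27, so d = 27.
9^1 ≡ 9 (mod 433)
9^2 ≡ 9^2 = 81 ≡ 81 (mod 433)
9^4 ≡ 81^2 = 6561 ≡ 66 (mod 433)
9^8 ≡ 66^2 = 4356 ≡ 26 (mod 433)
9^16 ≡ 26^2 = 676 ≡ 243 (mod 433)
27 = 16 + 8 + 2 + 1 in binary powers of 2.
So 9^27 ≡ 243 · 26 · 81 · 9 ≡ 1 (mod 433).
Since 9^d ≡ 1 (mod 433), base 9 does not prove 433 composite.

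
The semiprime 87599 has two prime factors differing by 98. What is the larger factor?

Since p = q + 98, we have 87599 = q(q + 98), so q² + 98q − 87599 = 0.
Discriminant: 98² + 4·87599 = 9604 + 350396 = 360000; √360000 = 600.
q = (−98 + 600)/2 = 251, and p = q + 98 = 349.
Check: 251 · 349 = 87599.

349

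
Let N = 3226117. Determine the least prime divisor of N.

3226117 is odd.
Digit sum 22, not divisible by 3.
Ends in 7: not divisible by 5.
7: 3226117 = 7·460873 + 6
11: 3226117 = 11·293283 + 4
13: 3226117 = 13·248162 + 11
17: 3226117 = 17·189771 + 10
19: 3226117 = 19·169795 + 12
23: 3226117 = 23·140265 + 22
29: 3226117 = 29·111245 + 12
31: 3226117 = 31·104068 + 9
37: 3226117 = 37·87192 + 13
41: 3226117 = 41·78685 + 32
43: 3226117 = 43·75025 + 42
47: 3226117 = 47·68640 + 37
53: 3226117 = 53·60870 + 7
59: 3226117 = 59·54679 + 56
61: 3226117 = 61·52887 + 10
67: 3226117 = 67·48151

67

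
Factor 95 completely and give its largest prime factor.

95 = 5 · 19
19 is prime.
So 95 = 5 · 19; the largest prime factor is 19.

19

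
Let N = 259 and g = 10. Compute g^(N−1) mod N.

1

10^1 ≡ 10 (mod 259)
10^2 ≡ 10^2 = 100 ≡ 100 (mod 259)
10^4 ≡ 100^2 = 10000 ≡ 158 (mod 259)
10^8 ≡ 158^2 = 24964 ≡ 100 (mod 259)
10^16 ≡ 100^2 = 10000 ≡ 158 (mod 259)
10^32 ≡ 158^2 = 24964 ≡ 100 (mod 259)
10^64 ≡ 100^2 = 10000 ≡ 158 (mod 259)
10^128 ≡ 158^2 = 24964 ≡ 100 (mod 259)
10^256 ≡ 100^2 = 10000 ≡ 158 (mod 259)
258 = 256 + 2 in binary powers of 2.
So 10^258 ≡ 158 · 100 ≡ 1 (mod 259).
Since the result is 1, base 10 gives no evidence that 259 is composite.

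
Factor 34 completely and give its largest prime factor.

17

34 = 2 · 17
17 is prime.
So 34 = 2 · 17; the largest prime factor is 17.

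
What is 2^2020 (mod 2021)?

661

2^1 ≡ 2 (mod 2021)
2^2 ≡ 2^2 = 4 ≡ 4 (mod 2021)
2^4 ≡ 4^2 = 16 ≡ 16 (mod 2021)
2^8 ≡ 16^2 = 256 ≡ 256 (mod 2021)
2^16 ≡ 256^2 = 65536 ≡ 864 (mod 2021)
2^32 ≡ 864^2 = 746496 ≡ 747 (mod 2021)
2^64 ≡ 747^2 = 558009 ≡ 213 (mod 2021)
2^128 ≡ 213^2 = 45369 ≡ 907 (mod 2021)
2^256 ≡ 907^2 = 822649 ≡ 102 (mod 2021)
2^512 ≡ 102^2 = 10404 ≡ 299 (mod 2021)
2^1024 ≡ 299^2 = 89401 ≡ 477 (mod 2021)
2020 = 1024 + 512 + 256 + 128 + 64 + 32 + 4 in binary powers of 2.
So 2^2020 ≡ 477 · 299 · 102 · 907 · 213 · 747 · 16 ≡ 661 (mod 2021).
Since 661 ≠ 1, base 2 is a Fermat witness: 2021 is composite.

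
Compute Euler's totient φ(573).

Factor: 573 = 3 · 191.
φ(573) = (3−1) · (191−1) = 2 · 190 = 380.

380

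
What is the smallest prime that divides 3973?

3973 is odd.
Digit sum 22, not divisible by 3.
Ends in 3: not divisible by 5.
7: 3973 = 7·567 + 4
11: 3973 = 11·361 + 2
13: 3973 = 13·305 + 8
17: 3973 = 17·233 + 12
19: 3973 = 19·209 + 2
23: 3973 = 23·172 + 17
29: 3973 = 29·137

29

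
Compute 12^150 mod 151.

12^1 ≡ 12 (mod 151)
12^2 ≡ 12^2 = 144 ≡ 144 (mod 151)
12^4 ≡ 144^2 = 20736 ≡ 49 (mod 151)
12^8 ≡ 49^2 = 2401 ≡ 136 (mod 151)
12^16 ≡ 136^2 = 18496 ≡ 74 (mod 151)
12^32 ≡ 74^2 = 5476 ≡ 40 (mod 151)
12^64 ≡ 40^2 = 1600 ≡ 90 (mod 151)
12^128 ≡ 90^2 = 8100 ≡ 97 (mod 151)
150 = 128 + 16 + 4 + 2 in binary powers of 2.
So 12^150 ≡ 97 · 74 · 49 · 144 ≡ 1 (mod 151).
Since the result is 1, base 12 gives no evidence that 151 is composite.

1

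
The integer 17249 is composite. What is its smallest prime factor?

17249 is odd.
Digit sum 23, not divisible by 3.
Ends in 9: not divisible by 5.
7: 17249 = 7·2464 + 1
11: 17249 = 11·1568 + 1
13: 17249 = 13·1326 + 11
17: 17249 = 17·1014 + 11
19: 17249 = 19·907 + 16
23: 17249 = 23·749 + 22
29: 17249 = 29·594 + 23
31: 17249 = 31·556 + 13
37: 17249 = 37·466 + 7
41: 17249 = 41·420 + 29
43: 17249 = 43·401 + 6
47: 17249 = 47·367

47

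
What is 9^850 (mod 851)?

752

9^1 ≡ 9 (mod 851)
9^2 ≡ 9^2 = 81 ≡ 81 (mod 851)
9^4 ≡ 81^2 = 6561 ≡ 604 (mod 851)
9^8 ≡ 604^2 = 364816 ≡ 588 (mod 851)
9^16 ≡ 588^2 = 345744 ≡ 238 (mod 851)
9^32 ≡ 238^2 = 56644 ≡ 478 (mod 851)
9^64 ≡ 478^2 = 228484 ≡ 416 (mod 851)
9^128 ≡ 416^2 = 173056 ≡ 303 (mod 851)
9^256 ≡ 303^2 = 91809 ≡ 752 (mod 851)
9^512 ≡ 752^2 = 565504 ≡ 440 (mod 851)
850 = 512 + 256 + 64 + 16 + 2 in binary powers of 2.
So 9^850 ≡ 440 · 752 · 416 · 238 · 81 ≡ 752 (mod 851).
Since 752 ≠ 1, base 9 is a Fermat witness: 851 is composite.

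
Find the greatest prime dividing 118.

59

118 = 2 · 59
59 is prime.
So 118 = 2 · 59; the largest prime factor is 59.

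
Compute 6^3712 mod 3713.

1225

6^1 ≡ 6 (mod 3713)
6^2 ≡ 6^2 = 36 ≡ 36 (mod 3713)
6^4 ≡ 36^2 = 1296 ≡ 1296 (mod 3713)
6^8 ≡ 1296^2 = 1679616 ≡ 1340 (mod 3713)
6^16 ≡ 1340^2 = 1795600 ≡ 2221 (mod 3713)
6^32 ≡ 2221^2 = 4932841 ≡ 1977 (mod 3713)
6^64 ≡ 1977^2 = 3908529 ≡ 2453 (mod 3713)
6^128 ≡ 2453^2 = 6017209 ≡ 2149 (mod 3713)
6^256 ≡ 2149^2 = 4618201 ≡ 2942 (mod 3713)
6^512 ≡ 2942^2 = 8655364 ≡ 361 (mod 3713)
6^1024 ≡ 361^2 = 130321 ≡ 366 (mod 3713)
6^2048 ≡ 366^2 = 133956 ≡ 288 (mod 3713)
3712 = 2048 + 1024 + 512 + 128 in binary powers of 2.
So 6^3712 ≡ 288 · 366 · 361 · 2149 ≡ 1225 (mod 3713).
Since 1225 ≠ 1, base 6 is a Fermat witness: 3713 is composite.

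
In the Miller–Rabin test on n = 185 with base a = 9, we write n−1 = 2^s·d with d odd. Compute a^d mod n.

34

185 − 1 = 184 = 2^3 · 23, so d = 23.
9^1 ≡ 9 (mod 185)
9^2 ≡ 9^2 = 81 ≡ 81 (mod 185)
9^4 ≡ 81^2 = 6561 ≡ 86 (mod 185)
9^8 ≡ 86^2 = 7396 ≡ 181 (mod 185)
9^16 ≡ 181^2 = 32761 ≡ 16 (mod 185)
23 = 16 + 4 + 2 + 1 in binary powers of 2.
So 9^23 ≡ 16 · 86 · 81 · 9 ≡ 34 (mod 185).
Squaring chain: 34 → 46 → 81; never reaches −1, so base 9 is a Miller–Rabin witness that 185 is composite.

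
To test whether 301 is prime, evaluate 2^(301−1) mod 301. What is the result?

64

2^1 ≡ 2 (mod 301)
2^2 ≡ 2^2 = 4 ≡ 4 (mod 301)
2^4 ≡ 4^2 = 16 ≡ 16 (mod 301)
2^8 ≡ 16^2 = 256 ≡ 256 (mod 301)
2^16 ≡ 256^2 = 65536 ≡ 219 (mod 301)
2^32 ≡ 219^2 = 47961 ≡ 102 (mod 301)
2^64 ≡ 102^2 = 10404 ≡ 170 (mod 301)
2^128 ≡ 170^2 = 28900 ≡ 4 (mod 301)
2^256 ≡ 4^2 = 16 ≡ 16 (mod 301)
300 = 256 + 32 + 8 + 4 in binary powers of 2.
So 2^300 ≡ 16 · 102 · 256 · 16 ≡ 64 (mod 301).
Since 64 ≠ 1, base 2 is a Fermat witness: 301 is composite.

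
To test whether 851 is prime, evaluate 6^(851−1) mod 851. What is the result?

6^1 ≡ 6 (mod 851)
6^2 ≡ 6^2 = 36 ≡ 36 (mod 851)
6^4 ≡ 36^2 = 1296 ≡ 445 (mod 851)
6^8 ≡ 445^2 = 198025 ≡ 593 (mod 851)
6^16 ≡ 593^2 = 351649 ≡ 186 (mod 851)
6^32 ≡ 186^2 = 34596 ≡ 556 (mod 851)
6^64 ≡ 556^2 = 309136 ≡ 223 (mod 851)
6^128 ≡ 223^2 = 49729 ≡ 371 (mod 851)
6^256 ≡ 371^2 = 137641 ≡ 630 (mod 851)
6^512 ≡ 630^2 = 396900 ≡ 334 (mod 851)
850 = 512 + 256 + 64 + 16 + 2 in binary powers of 2.
So 6^850 ≡ 334 · 630 · 223 · 186 · 36 ≡ 147 (mod 851).
Since 147 ≠ 1, base 6 is a Fermat witness: 851 is composite.

147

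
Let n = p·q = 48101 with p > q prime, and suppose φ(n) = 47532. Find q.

103

φ(n) = (p−1)(q−1) = n − (p+q) + 1, so p + q = 48101 − 47532 + 1 = 570.
p and q are the roots of t² − 570t + 48101 = 0.
Discriminant: 570² − 4·48101 = 324900 − 192404 = 132496; √132496 = 364.
q = (570 − 364)/2 = 103, p = (570 + 364)/2 = 467.
Check: 103 · 467 = 48101.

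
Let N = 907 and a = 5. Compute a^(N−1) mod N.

1

5^1 ≡ 5 (mod 907)
5^2 ≡ 5^2 = 25 ≡ 25 (mod 907)
5^4 ≡ 25^2 = 625 ≡ 625 (mod 907)
5^8 ≡ 625^2 = 390625 ≡ 615 (mod 907)
5^16 ≡ 615^2 = 378225 ≡ 6 (mod 907)
5^32 ≡ 6^2 = 36 ≡ 36 (mod 907)
5^64 ≡ 36^2 = 1296 ≡ 389 (mod 907)
5^128 ≡ 389^2 = 151321 ≡ 759 (mod 907)
5^256 ≡ 759^2 = 576081 ≡ 136 (mod 907)
5^512 ≡ 136^2 = 18496 ≡ 356 (mod 907)
906 = 512 + 256 + 128 + 8 + 2 in binary powers of 2.
So 5^906 ≡ 356 · 136 · 759 · 615 · 25 ≡ 1 (mod 907).
Since the result is 1, base 5 gives no evidence that 907 is composite.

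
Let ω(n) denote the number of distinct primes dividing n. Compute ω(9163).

3

9163 = 7^2 · 187
187 = 11 · 17
9163 = 7^2 · 11 · 17, which has 3 distinct prime factors.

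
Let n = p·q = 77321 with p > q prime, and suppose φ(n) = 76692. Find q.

167

φ(n) = (p−1)(q−1) = n − (p+q) + 1, so p + q = 77321 − 76692 + 1 = 630.
p and q are the roots of t² − 630t + 77321 = 0.
Discriminant: 630² − 4·77321 = 396900 − 309284 = 87616; √87616 = 296.
q = (630 − 296)/2 = 167, p = (630 + 296)/2 = 463.
Check: 167 · 463 = 77321.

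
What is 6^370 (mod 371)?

281

6^1 ≡ 6 (mod 371)
6^2 ≡ 6^2 = 36 ≡ 36 (mod 371)
6^4 ≡ 36^2 = 1296 ≡ 183 (mod 371)
6^8 ≡ 183^2 = 33489 ≡ 99 (mod 371)
6^16 ≡ 99^2 = 9801 ≡ 155 (mod 371)
6^32 ≡ 155^2 = 24025 ≡ 281 (mod 371)
6^64 ≡ 281^2 = 78961 ≡ 309 (mod 371)
6^128 ≡ 309^2 = 95481 ≡ 134 (mod 371)
6^256 ≡ 134^2 = 17956 ≡ 148 (mod 371)
370 = 256 + 64 + 32 + 16 + 2 in binary powers of 2.
So 6^370 ≡ 148 · 309 · 281 · 155 · 36 ≡ 281 (mod 371).
Since 281 ≠ 1, base 6 is a Fermat witness: 371 is composite.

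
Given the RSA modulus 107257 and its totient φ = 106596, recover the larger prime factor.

379

φ(n) = (p−1)(q−1) = n − (p+q) + 1, so p + q = 107257 − 106596 + 1 = 662.
p and q are the roots of t² − 662t + 107257 = 0.
Discriminant: 662² − 4·107257 = 438244 − 429028 = 9216; √9216 = 96.
q = (662 − 96)/2 = 283, p = (662 + 96)/2 = 379.
Check: 283 · 379 = 107257.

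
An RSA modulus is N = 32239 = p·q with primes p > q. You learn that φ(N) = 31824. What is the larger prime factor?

313

φ(n) = (p−1)(q−1) = n − (p+q) + 1, so p + q = 32239 − 31824 + 1 = 416.
p and q are the roots of t² − 416t + 32239 = 0.
Discriminant: 416² − 4·32239 = 173056 − 128956 = 44100; √44100 = 210.
q = (416 − 210)/2 = 103, p = (416 + 210)/2 = 313.
Check: 103 · 313 = 32239.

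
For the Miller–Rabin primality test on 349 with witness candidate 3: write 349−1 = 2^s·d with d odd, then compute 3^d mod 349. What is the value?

348

349 − 1 = 348 = 2^2 · 87, so d = 87.
3^1 ≡ 3 (mod 349)
3^2 ≡ 3^2 = 9 ≡ 9 (mod 349)
3^4 ≡ 9^2 = 81 ≡ 81 (mod 349)
3^8 ≡ 81^2 = 6561 ≡ 279 (mod 349)
3^16 ≡ 279^2 = 77841 ≡ 14 (mod 349)
3^32 ≡ 14^2 = 196 ≡ 196 (mod 349)
3^64 ≡ 196^2 = 38416 ≡ 26 (mod 349)
87 = 64 + 16 + 4 + 2 + 1 in binary powers of 2.
So 3^87 ≡ 26 · 14 · 81 · 9 · 3 ≡ 348 (mod 349).
Since 3^d ≡ 348 (mod 349), base 3 does not prove 349 composite.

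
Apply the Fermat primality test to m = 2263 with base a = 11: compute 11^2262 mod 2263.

2093

11^1 ≡ 11 (mod 2263)
11^2 ≡ 11^2 = 121 ≡ 121 (mod 2263)
11^4 ≡ 121^2 = 14641 ≡ 1063 (mod 2263)
11^8 ≡ 1063^2 = 1129969 ≡ 732 (mod 2263)
11^16 ≡ 732^2 = 535824 ≡ 1756 (mod 2263)
11^32 ≡ 1756^2 = 3083536 ≡ 1330 (mod 2263)
11^64 ≡ 1330^2 = 1768900 ≡ 1497 (mod 2263)
11^128 ≡ 1497^2 = 2241009 ≡ 639 (mod 2263)
11^256 ≡ 639^2 = 408321 ≡ 981 (mod 2263)
11^512 ≡ 981^2 = 962361 ≡ 586 (mod 2263)
11^1024 ≡ 586^2 = 343396 ≡ 1683 (mod 2263)
11^2048 ≡ 1683^2 = 2832489 ≡ 1476 (mod 2263)
2262 = 2048 + 128 + 64 + 16 + 4 + 2 in binary powers of 2.
So 11^2262 ≡ 1476 · 639 · 1497 · 1756 · 1063 · 121 ≡ 2093 (mod 2263).
Since 2093 ≠ 1, base 11 is a Fermat witness: 2263 is composite.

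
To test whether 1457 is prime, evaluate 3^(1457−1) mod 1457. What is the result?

307

3^1 ≡ 3 (mod 1457)
3^2 ≡ 3^2 = 9 ≡ 9 (mod 1457)
3^4 ≡ 9^2 = 81 ≡ 81 (mod 1457)
3^8 ≡ 81^2 = 6561 ≡ 733 (mod 1457)
3^16 ≡ 733^2 = 537289 ≡ 1113 (mod 1457)
3^32 ≡ 1113^2 = 1238769 ≡ 319 (mod 1457)
3^64 ≡ 319^2 = 101761 ≡ 1228 (mod 1457)
3^128 ≡ 1228^2 = 1507984 ≡ 1446 (mod 1457)
3^256 ≡ 1446^2 = 2090916 ≡ 121 (mod 1457)
3^512 ≡ 121^2 = 14641 ≡ 71 (mod 1457)
3^1024 ≡ 71^2 = 5041 ≡ 670 (mod 1457)
1456 = 1024 + 256 + 128 + 32 + 16 in binary powers of 2.
So 3^1456 ≡ 670 · 121 · 1446 · 319 · 1113 ≡ 307 (mod 1457).
Since 307 ≠ 1, base 3 is a Fermat witness: 1457 is composite.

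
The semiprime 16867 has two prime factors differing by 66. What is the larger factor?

Since p = q + 66, we have 16867 = q(q + 66), so q² + 66q − 16867 = 0.
Discriminant: 66² + 4·16867 = 4356 + 67468 = 71824; √71824 = 268.
q = (−66 + 268)/2 = 101, and p = q + 66 = 167.
Check: 101 · 167 = 16867.

167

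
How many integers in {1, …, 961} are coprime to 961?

930

Factor: 961 = 31^2.
φ(961) = 31^1·(31−1) = 930.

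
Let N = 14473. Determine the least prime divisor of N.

41

14473 is odd.
Digit sum 19, not divisible by 3.
Ends in 3: not divisible by 5.
7: 14473 = 7·2067 + 4
11: 14473 = 11·1315 + 8
13: 14473 = 13·1113 + 4
17: 14473 = 17·851 + 6
19: 14473 = 19·761 + 14
23: 14473 = 23·629 + 6
29: 14473 = 29·499 + 2
31: 14473 = 31·466 + 27
37: 14473 = 37·391 + 6
41: 14473 = 41·353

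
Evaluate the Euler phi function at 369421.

336960

Factor: 369421 = 13 · 157 · 181.
φ(369421) = (13−1) · (157−1) · (181−1) = 12 · 156 · 180 = 336960.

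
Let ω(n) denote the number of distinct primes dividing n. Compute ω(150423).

5

150423 = 3 · 50141
50141 = 7 · 7163
7163 = 13 · 551
551 = 19 · 29
150423 = 3 · 7 · 13 · 19 · 29, which has 5 distinct prime factors.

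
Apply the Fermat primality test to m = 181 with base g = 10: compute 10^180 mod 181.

1

10^1 ≡ 10 (mod 181)
10^2 ≡ 10^2 = 100 ≡ 100 (mod 181)
10^4 ≡ 100^2 = 10000 ≡ 45 (mod 181)
10^8 ≡ 45^2 = 2025 ≡ 34 (mod 181)
10^16 ≡ 34^2 = 1156 ≡ 70 (mod 181)
10^32 ≡ 70^2 = 4900 ≡ 13 (mod 181)
10^64 ≡ 13^2 = 169 ≡ 169 (mod 181)
10^128 ≡ 169^2 = 28561 ≡ 144 (mod 181)
180 = 128 + 32 + 16 + 4 in binary powers of 2.
So 10^180 ≡ 144 · 13 · 70 · 45 ≡ 1 (mod 181).
Since the result is 1, base 10 gives no evidence that 181 is composite.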